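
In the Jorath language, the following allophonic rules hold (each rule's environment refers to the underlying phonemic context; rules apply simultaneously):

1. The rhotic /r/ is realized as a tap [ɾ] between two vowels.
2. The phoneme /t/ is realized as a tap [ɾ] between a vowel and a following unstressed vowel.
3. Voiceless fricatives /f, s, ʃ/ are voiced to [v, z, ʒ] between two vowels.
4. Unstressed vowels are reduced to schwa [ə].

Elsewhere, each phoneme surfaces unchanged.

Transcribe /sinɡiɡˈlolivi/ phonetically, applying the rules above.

/s/ (word-initial): rule 3 targets it, but not between two vowels → unchanged [s].
/i/ (between /s/ and /n/): in an unstressed syllable, so rule 4 applies → [ə].
/n/ (between /i/ and /ɡ/): no rule targets it → [n].
/ɡ/ — not in any rule's target class → [ɡ].
Rule 4 applies to /i/ (between /ɡ/ and /ɡ/: in an unstressed syllable) → [ə].
/ɡ/ stays [ɡ].
/l/ (between /ɡ/ and /o/): no rule targets it → [l].
/o/ (between /l/ and /l/): rule 4 targets it, but not in an unstressed syllable → unchanged [o].
/l/ (between /o/ and /i/) is unaffected → [l].
Rule 4 applies to /i/ (between /l/ and /v/: in an unstressed syllable) → [ə].
/v/ (between /i/ and /i/) is unaffected → [v].
/i/ (word-final) occurs in an unstressed syllable → [ə] by rule 4.

[sənɡəɡˈloləvə]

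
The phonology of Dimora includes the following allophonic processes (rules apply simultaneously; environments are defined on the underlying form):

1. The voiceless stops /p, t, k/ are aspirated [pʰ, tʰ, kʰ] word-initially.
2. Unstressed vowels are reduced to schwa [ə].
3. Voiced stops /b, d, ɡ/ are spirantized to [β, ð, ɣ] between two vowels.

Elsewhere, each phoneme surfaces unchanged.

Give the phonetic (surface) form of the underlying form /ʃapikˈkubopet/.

[ʃəpəkˈkuβəpət]

/ʃ/ (word-initial) is unaffected → [ʃ].
/a/ — between /ʃ/ and /p/, in an unstressed syllable — surfaces as [ə] (rule 2).
/p/ (between /a/ and /i/) is in the target of rule 1 but the environment (word-initially) is not met → [p].
/i/ meets the environment for rule 2 (in an unstressed syllable) → [ə].
/k/ — between /i/ and /k/; rule 1 does not apply here → [k].
/k/ (between /k/ and /u/): rule 1 targets it, but not word-initially → unchanged [k].
/u/ (between /k/ and /b/): rule 2 targets it, but not in an unstressed syllable → unchanged [u].
/b/ (between /u/ and /o/): between two vowels, so rule 3 applies → [β].
Rule 2 applies to /o/ (between /b/ and /p/: in an unstressed syllable) → [ə].
/p/ — between /o/ and /e/; rule 1 does not apply here → [p].
/e/ — between /p/ and /t/, in an unstressed syllable — surfaces as [ə] (rule 2).
/t/ (word-final) fails the environment for rule 1, so it stays [t].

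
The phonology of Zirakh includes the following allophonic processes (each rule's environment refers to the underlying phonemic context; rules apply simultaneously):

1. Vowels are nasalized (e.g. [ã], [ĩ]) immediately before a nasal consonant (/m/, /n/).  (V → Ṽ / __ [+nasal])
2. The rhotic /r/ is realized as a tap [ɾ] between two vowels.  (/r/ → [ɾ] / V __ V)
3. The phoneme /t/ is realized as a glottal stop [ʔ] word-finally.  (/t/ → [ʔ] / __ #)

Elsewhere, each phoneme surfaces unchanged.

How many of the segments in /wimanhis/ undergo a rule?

Segments that undergo a rule: /i/ → [ĩ] (rule 1); /a/ → [ã] (rule 1).
All other segments surface unchanged.

2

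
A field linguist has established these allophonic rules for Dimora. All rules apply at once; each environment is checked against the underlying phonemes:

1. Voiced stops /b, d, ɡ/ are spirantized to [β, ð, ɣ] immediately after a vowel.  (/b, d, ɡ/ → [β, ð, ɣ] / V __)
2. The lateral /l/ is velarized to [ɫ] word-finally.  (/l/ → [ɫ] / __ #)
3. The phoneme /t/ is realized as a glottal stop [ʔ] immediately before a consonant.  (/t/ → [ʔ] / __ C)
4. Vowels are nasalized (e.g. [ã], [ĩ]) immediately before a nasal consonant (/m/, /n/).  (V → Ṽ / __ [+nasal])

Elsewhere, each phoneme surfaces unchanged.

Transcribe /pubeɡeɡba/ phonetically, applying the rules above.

/p/ stays [p].
/u/ (between /p/ and /b/): rule 4 targets it, but not before a nasal consonant → unchanged [u].
Rule 1 applies to /b/ (between /u/ and /e/: immediately after a vowel) → [β].
/e/ (between /b/ and /ɡ/): rule 4 targets it, but not before a nasal consonant → unchanged [e].
/ɡ/ meets the environment for rule 1 (immediately after a vowel) → [ɣ].
/e/ (between /ɡ/ and /ɡ/) fails the environment for rule 4, so it stays [e].
/ɡ/ (between /e/ and /b/) occurs immediately after a vowel → [ɣ] by rule 1.
/b/ (between /ɡ/ and /a/): rule 1 targets it, but not immediately after a vowel → unchanged [b].
/a/ (word-final) fails the environment for rule 4, so it stays [a].

[puβeɣeɣba]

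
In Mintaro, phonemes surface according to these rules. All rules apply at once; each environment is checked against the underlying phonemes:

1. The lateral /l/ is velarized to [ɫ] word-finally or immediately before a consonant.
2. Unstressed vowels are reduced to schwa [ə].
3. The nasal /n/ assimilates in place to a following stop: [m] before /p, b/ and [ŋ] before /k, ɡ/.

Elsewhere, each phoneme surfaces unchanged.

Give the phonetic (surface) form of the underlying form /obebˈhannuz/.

[əbəbˈhannəz]

Rule 2 applies to /o/ (word-initial: in an unstressed syllable) → [ə].
/b/ (between /o/ and /e/) is unaffected → [b].
/e/ (between /b/ and /b/): in an unstressed syllable, so rule 2 applies → [ə].
/b/ stays [b].
/h/ stays [h].
/a/ — between /h/ and /n/; rule 2 does not apply here → [a].
/n/ — between /a/ and /n/; rule 3 does not apply here → [n].
/n/ (between /n/ and /u/) fails the environment for rule 3, so it stays [n].
/u/ (between /n/ and /z/) occurs in an unstressed syllable → [ə] by rule 2.
/z/ (word-final): no rule targets it → [z].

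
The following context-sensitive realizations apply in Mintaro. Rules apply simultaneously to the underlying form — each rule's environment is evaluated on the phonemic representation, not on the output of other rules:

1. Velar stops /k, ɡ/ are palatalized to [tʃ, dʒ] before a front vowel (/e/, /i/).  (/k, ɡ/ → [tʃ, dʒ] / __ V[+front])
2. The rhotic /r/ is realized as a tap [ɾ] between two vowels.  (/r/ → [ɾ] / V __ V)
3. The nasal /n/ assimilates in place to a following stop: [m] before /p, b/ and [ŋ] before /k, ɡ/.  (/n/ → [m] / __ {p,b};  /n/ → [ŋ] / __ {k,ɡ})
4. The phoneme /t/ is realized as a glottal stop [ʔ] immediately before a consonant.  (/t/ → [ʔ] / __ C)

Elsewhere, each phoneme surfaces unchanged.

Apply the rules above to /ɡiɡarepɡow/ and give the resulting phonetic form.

Rule 1 applies to /ɡ/ (word-initial: before a front vowel) → [dʒ].
/i/ stays [i].
/ɡ/ (between /i/ and /a/) is in the target of rule 1 but the environment (before a front vowel) is not met → [ɡ].
/a/ (between /ɡ/ and /r/) is unaffected → [a].
/r/ (between /a/ and /e/) occurs between two vowels → [ɾ] by rule 2.
/e/ (between /r/ and /p/) is unaffected → [e].
/p/ (between /e/ and /ɡ/): no rule targets it → [p].
/ɡ/ (between /p/ and /o/) is in the target of rule 1 but the environment (before a front vowel) is not met → [ɡ].
/o/ stays [o].
/w/ (word-final): no rule targets it → [w].

[dʒiɡaɾepɡow]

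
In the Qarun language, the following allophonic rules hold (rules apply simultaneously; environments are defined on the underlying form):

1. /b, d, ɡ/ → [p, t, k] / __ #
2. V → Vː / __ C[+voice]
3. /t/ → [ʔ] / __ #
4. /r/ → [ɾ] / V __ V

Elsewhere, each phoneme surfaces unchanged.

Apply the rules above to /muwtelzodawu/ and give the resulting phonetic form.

/u/ — between /m/ and /w/, before a voiced consonant — surfaces as [uː] (rule 2).
/t/ (between /w/ and /e/): rule 3 targets it, but not word-finally → unchanged [t].
/e/ (between /t/ and /l/): before a voiced consonant, so rule 2 applies → [eː].
/o/ (between /z/ and /d/): before a voiced consonant, so rule 2 applies → [oː].
/d/ (between /o/ and /a/) is in the target of rule 1 but the environment (word-finally) is not met → [d].
/a/ (between /d/ and /w/) occurs before a voiced consonant → [aː] by rule 2.
/u/ (word-final) fails the environment for rule 2, so it stays [u].

[muːwteːlzoːdaːwu]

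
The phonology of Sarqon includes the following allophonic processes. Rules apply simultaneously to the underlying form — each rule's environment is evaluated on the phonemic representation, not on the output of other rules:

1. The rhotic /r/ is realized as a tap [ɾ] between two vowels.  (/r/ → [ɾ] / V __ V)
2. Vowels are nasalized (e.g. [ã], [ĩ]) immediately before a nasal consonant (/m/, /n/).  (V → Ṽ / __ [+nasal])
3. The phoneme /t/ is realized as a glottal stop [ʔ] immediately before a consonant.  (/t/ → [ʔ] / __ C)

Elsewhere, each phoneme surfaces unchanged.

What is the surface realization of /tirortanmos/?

/t/ — word-initial; rule 3 does not apply here → [t].
/i/ (between /t/ and /r/): rule 2 targets it, but not before a nasal consonant → unchanged [i].
Rule 1 applies to /r/ (between /i/ and /o/: between two vowels) → [ɾ].
/o/ (between /r/ and /r/): rule 2 targets it, but not before a nasal consonant → unchanged [o].
/r/ — between /o/ and /t/; rule 1 does not apply here → [r].
/t/ (between /r/ and /a/) fails the environment for rule 3, so it stays [t].
/a/ (between /t/ and /n/) occurs before a nasal consonant → [ã] by rule 2.
/n/ — not in any rule's target class → [n].
/m/ — not in any rule's target class → [m].
/o/ (between /m/ and /s/) is in the target of rule 2 but the environment (before a nasal consonant) is not met → [o].
/s/ — not in any rule's target class → [s].

[tiɾortãnmos]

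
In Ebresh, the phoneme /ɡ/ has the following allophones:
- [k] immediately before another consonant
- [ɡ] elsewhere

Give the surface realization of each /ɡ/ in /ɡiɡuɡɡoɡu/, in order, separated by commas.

Occurrence 1 (position 1): no conditioning environment matches → elsewhere allophone [ɡ].
Occurrence 2 (position 3): no conditioning environment matches → elsewhere allophone [ɡ].
Occurrence 3 (position 5): immediately before another consonant → [k].
Occurrence 4 (position 6): no conditioning environment matches → elsewhere allophone [ɡ].
Occurrence 5 (position 8): no conditioning environment matches → elsewhere allophone [ɡ].

[ɡ], [ɡ], [k], [ɡ], [ɡ]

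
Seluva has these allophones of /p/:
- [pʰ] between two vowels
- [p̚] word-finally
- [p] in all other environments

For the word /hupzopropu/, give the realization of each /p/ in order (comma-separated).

[p], [p], [pʰ]

Occurrence 1 (position 3): no conditioning environment matches → elsewhere allophone [p].
Occurrence 2 (position 6): no conditioning environment matches → elsewhere allophone [p].
Occurrence 3 (position 9): between two vowels → [pʰ].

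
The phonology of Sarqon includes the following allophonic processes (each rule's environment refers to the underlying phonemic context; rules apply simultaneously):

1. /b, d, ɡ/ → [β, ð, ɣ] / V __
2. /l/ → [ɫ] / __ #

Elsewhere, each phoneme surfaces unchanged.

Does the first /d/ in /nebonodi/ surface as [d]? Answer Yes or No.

/d/ meets the environment for rule 1 (immediately after a vowel) → [ð].
The actual realization is [ð], not [d].

No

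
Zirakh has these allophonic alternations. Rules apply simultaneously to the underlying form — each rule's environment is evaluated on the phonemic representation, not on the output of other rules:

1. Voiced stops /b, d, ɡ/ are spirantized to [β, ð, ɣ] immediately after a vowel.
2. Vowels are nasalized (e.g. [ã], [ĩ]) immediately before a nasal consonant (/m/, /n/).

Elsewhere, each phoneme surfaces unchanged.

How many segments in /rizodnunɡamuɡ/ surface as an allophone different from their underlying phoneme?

Segments that undergo a rule: /d/ → [ð] (rule 1); /u/ → [ũ] (rule 2); /a/ → [ã] (rule 2); /ɡ/ → [ɣ] (rule 1).
All other segments surface unchanged.

4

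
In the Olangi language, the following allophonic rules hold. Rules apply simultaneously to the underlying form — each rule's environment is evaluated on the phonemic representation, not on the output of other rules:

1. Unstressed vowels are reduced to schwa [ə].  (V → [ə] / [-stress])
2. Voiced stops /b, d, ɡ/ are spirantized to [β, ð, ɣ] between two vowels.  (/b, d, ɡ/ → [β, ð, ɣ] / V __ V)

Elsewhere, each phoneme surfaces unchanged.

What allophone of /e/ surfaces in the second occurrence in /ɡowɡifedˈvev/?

[e]

/e/ (between /v/ and /v/): rule 1 targets it, but not in an unstressed syllable → unchanged [e].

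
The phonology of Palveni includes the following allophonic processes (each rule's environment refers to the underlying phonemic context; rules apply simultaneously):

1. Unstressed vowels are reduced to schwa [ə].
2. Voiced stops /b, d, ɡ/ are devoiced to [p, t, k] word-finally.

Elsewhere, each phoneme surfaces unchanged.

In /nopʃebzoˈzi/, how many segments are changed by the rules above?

3

Segments that undergo a rule: /o/ → [ə] (rule 1); /e/ → [ə] (rule 1); /o/ → [ə] (rule 1).
All other segments surface unchanged.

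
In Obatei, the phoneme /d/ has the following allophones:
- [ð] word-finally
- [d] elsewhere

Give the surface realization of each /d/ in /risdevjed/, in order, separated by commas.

[d], [ð]

Occurrence 1 (position 4): no conditioning environment matches → elsewhere allophone [d].
Occurrence 2 (position 9): word-finally → [ð].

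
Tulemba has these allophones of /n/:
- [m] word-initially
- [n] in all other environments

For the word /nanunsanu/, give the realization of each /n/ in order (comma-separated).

Occurrence 1 (position 1): word-initially → [m].
Occurrence 2 (position 3): no conditioning environment matches → elsewhere allophone [n].
Occurrence 3 (position 5): no conditioning environment matches → elsewhere allophone [n].
Occurrence 4 (position 8): no conditioning environment matches → elsewhere allophone [n].

[m], [n], [n], [n]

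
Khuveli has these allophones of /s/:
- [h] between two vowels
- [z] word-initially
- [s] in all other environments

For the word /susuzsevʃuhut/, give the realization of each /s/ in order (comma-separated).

[z], [h], [s]

Occurrence 1 (position 1): word-initially → [z].
Occurrence 2 (position 3): between two vowels → [h].
Occurrence 3 (position 6): no conditioning environment matches → elsewhere allophone [s].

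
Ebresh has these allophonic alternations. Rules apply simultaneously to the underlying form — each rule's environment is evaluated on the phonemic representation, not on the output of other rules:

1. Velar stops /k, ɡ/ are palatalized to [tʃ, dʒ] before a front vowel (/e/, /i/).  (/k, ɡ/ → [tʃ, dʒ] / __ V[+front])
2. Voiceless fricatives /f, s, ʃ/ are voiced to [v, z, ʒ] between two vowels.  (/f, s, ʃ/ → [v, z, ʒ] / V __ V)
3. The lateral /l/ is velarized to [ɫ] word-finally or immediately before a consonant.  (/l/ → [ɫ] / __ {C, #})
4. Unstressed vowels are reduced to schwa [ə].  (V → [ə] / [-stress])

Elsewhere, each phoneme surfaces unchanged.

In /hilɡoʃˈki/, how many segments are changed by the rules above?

Segments that undergo a rule: /i/ → [ə] (rule 4); /l/ → [ɫ] (rule 3); /o/ → [ə] (rule 4); /k/ → [tʃ] (rule 1).
All other segments surface unchanged.

4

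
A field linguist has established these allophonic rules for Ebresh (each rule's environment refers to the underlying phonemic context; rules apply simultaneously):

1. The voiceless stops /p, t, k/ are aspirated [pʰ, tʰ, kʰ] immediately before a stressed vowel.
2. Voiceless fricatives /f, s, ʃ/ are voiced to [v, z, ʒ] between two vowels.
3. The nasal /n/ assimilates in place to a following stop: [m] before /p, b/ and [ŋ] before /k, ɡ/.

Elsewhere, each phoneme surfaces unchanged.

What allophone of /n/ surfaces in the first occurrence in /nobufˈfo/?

[n]

/n/ (word-initial) fails the environment for rule 3, so it stays [n].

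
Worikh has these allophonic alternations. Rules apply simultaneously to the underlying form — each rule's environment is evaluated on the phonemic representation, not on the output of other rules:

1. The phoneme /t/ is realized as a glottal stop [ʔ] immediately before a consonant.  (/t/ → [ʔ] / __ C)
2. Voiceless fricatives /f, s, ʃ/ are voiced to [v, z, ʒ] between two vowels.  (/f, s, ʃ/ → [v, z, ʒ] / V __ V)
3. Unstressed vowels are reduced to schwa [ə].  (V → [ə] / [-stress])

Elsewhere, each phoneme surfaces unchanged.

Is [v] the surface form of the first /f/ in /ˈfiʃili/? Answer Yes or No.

/f/ (word-initial) fails the environment for rule 2, so it stays [f].
The actual realization is [f], not [v].

No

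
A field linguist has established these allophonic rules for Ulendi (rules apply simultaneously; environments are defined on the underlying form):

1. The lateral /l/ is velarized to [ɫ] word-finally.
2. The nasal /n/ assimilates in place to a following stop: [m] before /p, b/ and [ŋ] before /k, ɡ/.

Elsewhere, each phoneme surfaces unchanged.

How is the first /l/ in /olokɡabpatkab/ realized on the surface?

[l]

/l/ (between /o/ and /o/) fails the environment for rule 1, so it stays [l].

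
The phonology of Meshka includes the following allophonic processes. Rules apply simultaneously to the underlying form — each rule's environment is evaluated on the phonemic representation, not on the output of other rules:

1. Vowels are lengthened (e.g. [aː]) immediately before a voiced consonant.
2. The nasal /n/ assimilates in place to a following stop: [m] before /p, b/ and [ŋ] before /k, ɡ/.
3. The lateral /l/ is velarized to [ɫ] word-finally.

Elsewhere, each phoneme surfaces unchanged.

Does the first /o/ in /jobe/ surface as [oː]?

/o/ — between /j/ and /b/, before a voiced consonant — surfaces as [oː] (rule 1).
The actual realization is [oː], which matches [oː].

Yes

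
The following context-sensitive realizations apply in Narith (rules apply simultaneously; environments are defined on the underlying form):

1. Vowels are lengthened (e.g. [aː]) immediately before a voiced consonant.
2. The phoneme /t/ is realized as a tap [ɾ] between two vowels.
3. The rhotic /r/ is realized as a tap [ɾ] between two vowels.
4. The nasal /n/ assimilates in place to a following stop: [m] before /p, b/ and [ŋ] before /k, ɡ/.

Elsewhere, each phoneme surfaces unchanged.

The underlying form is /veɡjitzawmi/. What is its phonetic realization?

[veːɡjitzaːwmi]

/v/ (word-initial) is unaffected → [v].
/e/ (between /v/ and /ɡ/): before a voiced consonant, so rule 1 applies → [eː].
/ɡ/ — not in any rule's target class → [ɡ].
/j/ (between /ɡ/ and /i/): no rule targets it → [j].
/i/ (between /j/ and /t/) is in the target of rule 1 but the environment (before a voiced consonant) is not met → [i].
/t/ (between /i/ and /z/): rule 2 targets it, but not between two vowels → unchanged [t].
/z/ (between /t/ and /a/): no rule targets it → [z].
/a/ — between /z/ and /w/, before a voiced consonant — surfaces as [aː] (rule 1).
/w/ — not in any rule's target class → [w].
/m/ (between /w/ and /i/) is unaffected → [m].
/i/ (word-final): rule 1 targets it, but not before a voiced consonant → unchanged [i].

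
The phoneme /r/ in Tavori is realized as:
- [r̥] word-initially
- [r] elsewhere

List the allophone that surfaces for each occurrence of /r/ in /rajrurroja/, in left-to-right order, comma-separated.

[r̥], [r], [r], [r]

Occurrence 1 (position 1): word-initially → [r̥].
Occurrence 2 (position 4): no conditioning environment matches → elsewhere allophone [r].
Occurrence 3 (position 6): no conditioning environment matches → elsewhere allophone [r].
Occurrence 4 (position 7): no conditioning environment matches → elsewhere allophone [r].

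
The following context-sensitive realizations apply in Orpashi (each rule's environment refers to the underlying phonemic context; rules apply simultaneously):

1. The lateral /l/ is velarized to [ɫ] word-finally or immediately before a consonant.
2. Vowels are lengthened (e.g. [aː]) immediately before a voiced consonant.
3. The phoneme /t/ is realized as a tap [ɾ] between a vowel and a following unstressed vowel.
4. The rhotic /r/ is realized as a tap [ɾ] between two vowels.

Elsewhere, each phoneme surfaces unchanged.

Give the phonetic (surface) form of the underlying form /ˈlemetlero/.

/l/ (word-initial): rule 1 targets it, but not word-finally or immediately before a consonant → unchanged [l].
/e/ meets the environment for rule 2 (before a voiced consonant) → [eː].
/e/ (between /m/ and /t/) is in the target of rule 2 but the environment (before a voiced consonant) is not met → [e].
/t/ — between /e/ and /l/; rule 3 does not apply here → [t].
/l/ — between /t/ and /e/; rule 1 does not apply here → [l].
/e/ — between /l/ and /r/, before a voiced consonant — surfaces as [eː] (rule 2).
/r/ (between /e/ and /o/) occurs between two vowels → [ɾ] by rule 4.
/o/ (word-final): rule 2 targets it, but not before a voiced consonant → unchanged [o].

[ˈleːmetleːɾo]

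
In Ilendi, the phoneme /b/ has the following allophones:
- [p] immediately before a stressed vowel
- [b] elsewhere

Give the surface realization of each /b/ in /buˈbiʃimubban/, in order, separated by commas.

Occurrence 1 (position 1): no conditioning environment matches → elsewhere allophone [b].
Occurrence 2 (position 3): immediately before a stressed vowel → [p].
Occurrence 3 (position 9): no conditioning environment matches → elsewhere allophone [b].
Occurrence 4 (position 10): no conditioning environment matches → elsewhere allophone [b].

[b], [p], [b], [b]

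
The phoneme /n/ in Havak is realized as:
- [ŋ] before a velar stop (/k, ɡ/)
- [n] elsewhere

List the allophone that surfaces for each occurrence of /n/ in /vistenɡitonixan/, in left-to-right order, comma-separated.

[ŋ], [n], [n]

Occurrence 1 (position 6): before a velar stop → [ŋ].
Occurrence 2 (position 11): no conditioning environment matches → elsewhere allophone [n].
Occurrence 3 (position 15): no conditioning environment matches → elsewhere allophone [n].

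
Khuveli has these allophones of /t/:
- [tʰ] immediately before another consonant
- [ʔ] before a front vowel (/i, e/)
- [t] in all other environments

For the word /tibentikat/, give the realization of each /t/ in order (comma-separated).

[ʔ], [ʔ], [t]

Occurrence 1 (position 1): before a front vowel (/i, e/) → [ʔ].
Occurrence 2 (position 6): before a front vowel (/i, e/) → [ʔ].
Occurrence 3 (position 10): no conditioning environment matches → elsewhere allophone [t].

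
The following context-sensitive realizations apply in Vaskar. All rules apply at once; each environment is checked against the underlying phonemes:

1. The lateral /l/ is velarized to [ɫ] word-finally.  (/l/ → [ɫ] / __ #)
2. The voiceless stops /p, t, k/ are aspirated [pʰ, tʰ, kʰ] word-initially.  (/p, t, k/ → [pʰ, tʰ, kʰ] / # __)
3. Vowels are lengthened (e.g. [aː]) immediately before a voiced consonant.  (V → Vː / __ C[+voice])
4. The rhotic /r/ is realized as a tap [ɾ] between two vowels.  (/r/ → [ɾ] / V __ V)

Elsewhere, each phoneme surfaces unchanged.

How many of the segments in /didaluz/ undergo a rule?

Segments that undergo a rule: /i/ → [iː] (rule 3); /a/ → [aː] (rule 3); /u/ → [uː] (rule 3).
All other segments surface unchanged.

3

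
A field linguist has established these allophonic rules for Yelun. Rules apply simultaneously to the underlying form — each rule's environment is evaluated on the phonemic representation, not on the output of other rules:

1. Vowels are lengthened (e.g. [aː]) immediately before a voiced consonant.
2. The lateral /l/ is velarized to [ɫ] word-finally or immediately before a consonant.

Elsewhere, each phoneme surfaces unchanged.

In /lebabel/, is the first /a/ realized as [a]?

No

/a/ (between /b/ and /b/): before a voiced consonant, so rule 1 applies → [aː].
The actual realization is [aː], not [a].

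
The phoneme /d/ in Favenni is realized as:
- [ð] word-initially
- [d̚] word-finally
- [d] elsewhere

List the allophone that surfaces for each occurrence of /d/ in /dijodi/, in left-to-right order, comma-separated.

Occurrence 1 (position 1): word-initially → [ð].
Occurrence 2 (position 5): no conditioning environment matches → elsewhere allophone [d].

[ð], [d]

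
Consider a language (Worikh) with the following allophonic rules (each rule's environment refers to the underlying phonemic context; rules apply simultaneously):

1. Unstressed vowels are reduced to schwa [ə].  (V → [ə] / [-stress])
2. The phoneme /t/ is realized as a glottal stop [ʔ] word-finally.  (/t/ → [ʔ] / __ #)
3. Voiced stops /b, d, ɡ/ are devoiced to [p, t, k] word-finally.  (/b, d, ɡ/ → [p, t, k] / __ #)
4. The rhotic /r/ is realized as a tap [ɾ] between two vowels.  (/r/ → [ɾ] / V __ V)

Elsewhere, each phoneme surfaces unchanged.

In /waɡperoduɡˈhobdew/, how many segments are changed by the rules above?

Segments that undergo a rule: /a/ → [ə] (rule 1); /e/ → [ə] (rule 1); /r/ → [ɾ] (rule 4); /o/ → [ə] (rule 1); /u/ → [ə] (rule 1); /e/ → [ə] (rule 1).
All other segments surface unchanged.

6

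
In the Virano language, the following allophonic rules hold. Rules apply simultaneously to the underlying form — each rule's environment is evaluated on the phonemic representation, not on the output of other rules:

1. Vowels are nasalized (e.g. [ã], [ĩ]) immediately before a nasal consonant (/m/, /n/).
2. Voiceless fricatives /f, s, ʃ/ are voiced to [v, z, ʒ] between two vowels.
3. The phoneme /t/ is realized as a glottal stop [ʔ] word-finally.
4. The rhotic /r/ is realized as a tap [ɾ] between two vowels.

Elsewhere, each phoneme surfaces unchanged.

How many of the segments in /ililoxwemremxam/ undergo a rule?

3

Segments that undergo a rule: /e/ → [ẽ] (rule 1); /e/ → [ẽ] (rule 1); /a/ → [ã] (rule 1).
All other segments surface unchanged.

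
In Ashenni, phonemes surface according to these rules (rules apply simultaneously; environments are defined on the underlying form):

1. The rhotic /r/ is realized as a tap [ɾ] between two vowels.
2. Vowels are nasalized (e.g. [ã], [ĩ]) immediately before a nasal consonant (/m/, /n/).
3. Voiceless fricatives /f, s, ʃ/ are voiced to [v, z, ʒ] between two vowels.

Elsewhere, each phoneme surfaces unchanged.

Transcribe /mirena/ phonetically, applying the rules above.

[miɾẽna]

/m/ (word-initial) is unaffected → [m].
/i/ (between /m/ and /r/) is in the target of rule 2 but the environment (before a nasal consonant) is not met → [i].
/r/ — between /i/ and /e/, between two vowels — surfaces as [ɾ] (rule 1).
/e/ (between /r/ and /n/) occurs before a nasal consonant → [ẽ] by rule 2.
/n/ (between /e/ and /a/): no rule targets it → [n].
/a/ (word-final): rule 2 targets it, but not before a nasal consonant → unchanged [a].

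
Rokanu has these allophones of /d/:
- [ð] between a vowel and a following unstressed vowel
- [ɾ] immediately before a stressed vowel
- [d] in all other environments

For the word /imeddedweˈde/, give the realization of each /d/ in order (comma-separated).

[d], [d], [d], [ɾ]

Occurrence 1 (position 4): no conditioning environment matches → elsewhere allophone [d].
Occurrence 2 (position 5): no conditioning environment matches → elsewhere allophone [d].
Occurrence 3 (position 7): no conditioning environment matches → elsewhere allophone [d].
Occurrence 4 (position 10): immediately before a stressed vowel → [ɾ].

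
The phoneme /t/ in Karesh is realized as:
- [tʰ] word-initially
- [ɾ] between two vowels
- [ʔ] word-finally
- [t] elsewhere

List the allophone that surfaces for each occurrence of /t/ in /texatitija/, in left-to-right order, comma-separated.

[tʰ], [ɾ], [ɾ]

Occurrence 1 (position 1): word-initially → [tʰ].
Occurrence 2 (position 5): between two vowels → [ɾ].
Occurrence 3 (position 7): between two vowels → [ɾ].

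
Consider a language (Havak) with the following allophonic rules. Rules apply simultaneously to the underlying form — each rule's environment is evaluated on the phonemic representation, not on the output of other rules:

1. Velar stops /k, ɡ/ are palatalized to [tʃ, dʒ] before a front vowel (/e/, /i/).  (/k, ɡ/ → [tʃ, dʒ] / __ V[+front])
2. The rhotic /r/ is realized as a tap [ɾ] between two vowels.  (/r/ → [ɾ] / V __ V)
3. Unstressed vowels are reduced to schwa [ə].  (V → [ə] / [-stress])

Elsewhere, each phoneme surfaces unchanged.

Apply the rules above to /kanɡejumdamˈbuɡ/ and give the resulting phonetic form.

/k/ (word-initial) fails the environment for rule 1, so it stays [k].
/a/ meets the environment for rule 3 (in an unstressed syllable) → [ə].
/n/ (between /a/ and /ɡ/) is unaffected → [n].
/ɡ/ (between /n/ and /e/): before a front vowel, so rule 1 applies → [dʒ].
Rule 3 applies to /e/ (between /ɡ/ and /j/: in an unstressed syllable) → [ə].
/j/ (between /e/ and /u/) is unaffected → [j].
/u/ — between /j/ and /m/, in an unstressed syllable — surfaces as [ə] (rule 3).
/m/ — not in any rule's target class → [m].
/d/ stays [d].
/a/ (between /d/ and /m/): in an unstressed syllable, so rule 3 applies → [ə].
/m/ stays [m].
/b/ stays [b].
/u/ (between /b/ and /ɡ/): rule 3 targets it, but not in an unstressed syllable → unchanged [u].
/ɡ/ (word-final) is in the target of rule 1 but the environment (before a front vowel) is not met → [ɡ].

[kəndʒəjəmdəmˈbuɡ]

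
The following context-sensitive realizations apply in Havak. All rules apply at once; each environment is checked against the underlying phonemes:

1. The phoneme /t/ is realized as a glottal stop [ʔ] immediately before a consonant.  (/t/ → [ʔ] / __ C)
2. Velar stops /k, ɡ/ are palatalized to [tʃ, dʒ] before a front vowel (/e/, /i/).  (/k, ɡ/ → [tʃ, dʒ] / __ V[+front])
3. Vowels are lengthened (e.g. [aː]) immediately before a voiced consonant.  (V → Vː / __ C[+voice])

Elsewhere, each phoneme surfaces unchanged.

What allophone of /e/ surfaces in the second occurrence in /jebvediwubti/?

[eː]

Rule 3 applies to /e/ (between /v/ and /d/: before a voiced consonant) → [eː].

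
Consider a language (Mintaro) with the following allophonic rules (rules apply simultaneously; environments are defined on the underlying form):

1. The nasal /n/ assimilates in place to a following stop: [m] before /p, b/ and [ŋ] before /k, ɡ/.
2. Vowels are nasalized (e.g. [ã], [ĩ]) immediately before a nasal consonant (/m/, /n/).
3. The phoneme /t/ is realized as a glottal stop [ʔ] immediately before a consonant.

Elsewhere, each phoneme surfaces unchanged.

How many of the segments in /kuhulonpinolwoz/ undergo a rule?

3

Segments that undergo a rule: /o/ → [õ] (rule 2); /n/ → [m] (rule 1); /i/ → [ĩ] (rule 2).
All other segments surface unchanged.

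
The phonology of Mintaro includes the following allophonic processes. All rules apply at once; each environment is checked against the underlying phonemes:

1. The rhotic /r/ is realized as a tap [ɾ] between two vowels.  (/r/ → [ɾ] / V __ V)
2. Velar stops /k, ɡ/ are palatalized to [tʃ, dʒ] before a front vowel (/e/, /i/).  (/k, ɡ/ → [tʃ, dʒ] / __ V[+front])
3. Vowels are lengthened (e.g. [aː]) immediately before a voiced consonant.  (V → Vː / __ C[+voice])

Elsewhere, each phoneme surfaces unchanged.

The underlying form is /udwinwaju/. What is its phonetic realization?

[uːdwiːnwaːju]

/u/ (word-initial): before a voiced consonant, so rule 3 applies → [uː].
/d/ (between /u/ and /w/) is unaffected → [d].
/w/ stays [w].
/i/ meets the environment for rule 3 (before a voiced consonant) → [iː].
/n/ — not in any rule's target class → [n].
/w/ stays [w].
/a/ (between /w/ and /j/) occurs before a voiced consonant → [aː] by rule 3.
/j/ stays [j].
/u/ (word-final) is in the target of rule 3 but the environment (before a voiced consonant) is not met → [u].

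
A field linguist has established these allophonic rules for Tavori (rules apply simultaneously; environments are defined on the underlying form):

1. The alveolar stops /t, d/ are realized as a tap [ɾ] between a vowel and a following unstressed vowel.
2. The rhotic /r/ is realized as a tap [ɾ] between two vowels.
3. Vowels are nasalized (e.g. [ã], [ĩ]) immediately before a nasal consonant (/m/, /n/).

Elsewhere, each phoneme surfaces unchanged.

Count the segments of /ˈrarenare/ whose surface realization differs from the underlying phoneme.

Segments that undergo a rule: /r/ → [ɾ] (rule 2); /e/ → [ẽ] (rule 3); /r/ → [ɾ] (rule 2).
All other segments surface unchanged.

3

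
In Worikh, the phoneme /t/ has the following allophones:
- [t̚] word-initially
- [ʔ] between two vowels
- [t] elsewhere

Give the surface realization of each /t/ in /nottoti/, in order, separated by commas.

[t], [t], [ʔ]

Occurrence 1 (position 3): no conditioning environment matches → elsewhere allophone [t].
Occurrence 2 (position 4): no conditioning environment matches → elsewhere allophone [t].
Occurrence 3 (position 6): between two vowels → [ʔ].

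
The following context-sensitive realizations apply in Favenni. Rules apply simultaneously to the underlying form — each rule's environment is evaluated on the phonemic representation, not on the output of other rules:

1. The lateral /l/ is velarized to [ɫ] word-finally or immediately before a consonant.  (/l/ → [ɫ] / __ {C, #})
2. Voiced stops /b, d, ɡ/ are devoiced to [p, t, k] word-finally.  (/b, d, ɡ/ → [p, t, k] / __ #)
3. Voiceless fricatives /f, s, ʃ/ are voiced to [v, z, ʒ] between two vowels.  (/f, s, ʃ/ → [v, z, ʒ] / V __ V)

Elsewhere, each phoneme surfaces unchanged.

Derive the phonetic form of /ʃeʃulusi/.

[ʃeʒuluzi]

/ʃ/ (word-initial) is in the target of rule 3 but the environment (between two vowels) is not met → [ʃ].
/e/ (between /ʃ/ and /ʃ/): no rule targets it → [e].
/ʃ/ meets the environment for rule 3 (between two vowels) → [ʒ].
/u/ stays [u].
/l/ (between /u/ and /u/) fails the environment for rule 1, so it stays [l].
/u/ stays [u].
/s/ (between /u/ and /i/): between two vowels, so rule 3 applies → [z].
/i/ (word-final) is unaffected → [i].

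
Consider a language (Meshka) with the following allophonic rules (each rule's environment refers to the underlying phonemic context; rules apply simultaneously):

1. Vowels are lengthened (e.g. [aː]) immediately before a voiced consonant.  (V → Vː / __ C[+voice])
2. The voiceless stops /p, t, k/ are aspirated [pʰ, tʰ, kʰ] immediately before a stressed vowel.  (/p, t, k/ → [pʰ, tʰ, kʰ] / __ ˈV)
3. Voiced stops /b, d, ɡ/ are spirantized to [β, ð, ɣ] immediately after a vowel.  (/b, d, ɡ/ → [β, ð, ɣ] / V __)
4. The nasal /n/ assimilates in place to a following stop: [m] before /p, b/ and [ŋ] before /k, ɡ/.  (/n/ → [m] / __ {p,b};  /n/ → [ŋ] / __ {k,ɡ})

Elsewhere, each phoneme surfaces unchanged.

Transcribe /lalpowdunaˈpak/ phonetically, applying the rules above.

/a/ (between /l/ and /l/) occurs before a voiced consonant → [aː] by rule 1.
/p/ (between /l/ and /o/): rule 2 targets it, but not immediately before a stressed vowel → unchanged [p].
/o/ (between /p/ and /w/) occurs before a voiced consonant → [oː] by rule 1.
/d/ (between /w/ and /u/) fails the environment for rule 3, so it stays [d].
/u/ (between /d/ and /n/) occurs before a voiced consonant → [uː] by rule 1.
/n/ (between /u/ and /a/) is in the target of rule 4 but the environment (before a labial or velar stop) is not met → [n].
/a/ — between /n/ and /p/; rule 1 does not apply here → [a].
/p/ meets the environment for rule 2 (immediately before a stressed vowel) → [pʰ].
/a/ (between /p/ and /k/) is in the target of rule 1 but the environment (before a voiced consonant) is not met → [a].
/k/ (word-final) is in the target of rule 2 but the environment (immediately before a stressed vowel) is not met → [k].

[laːlpoːwduːnaˈpʰak]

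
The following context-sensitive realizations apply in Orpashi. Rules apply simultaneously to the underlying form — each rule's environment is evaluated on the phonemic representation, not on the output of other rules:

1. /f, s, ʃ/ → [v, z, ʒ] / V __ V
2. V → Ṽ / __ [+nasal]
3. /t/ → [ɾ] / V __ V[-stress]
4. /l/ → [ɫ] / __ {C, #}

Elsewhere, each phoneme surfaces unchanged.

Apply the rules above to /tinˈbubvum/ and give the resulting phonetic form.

[tĩnˈbubvũm]

/t/ (word-initial): rule 3 targets it, but not between a vowel and a following unstressed vowel → unchanged [t].
/i/ — between /t/ and /n/, before a nasal consonant — surfaces as [ĩ] (rule 2).
/u/ (between /b/ and /b/): rule 2 targets it, but not before a nasal consonant → unchanged [u].
/u/ meets the environment for rule 2 (before a nasal consonant) → [ũ].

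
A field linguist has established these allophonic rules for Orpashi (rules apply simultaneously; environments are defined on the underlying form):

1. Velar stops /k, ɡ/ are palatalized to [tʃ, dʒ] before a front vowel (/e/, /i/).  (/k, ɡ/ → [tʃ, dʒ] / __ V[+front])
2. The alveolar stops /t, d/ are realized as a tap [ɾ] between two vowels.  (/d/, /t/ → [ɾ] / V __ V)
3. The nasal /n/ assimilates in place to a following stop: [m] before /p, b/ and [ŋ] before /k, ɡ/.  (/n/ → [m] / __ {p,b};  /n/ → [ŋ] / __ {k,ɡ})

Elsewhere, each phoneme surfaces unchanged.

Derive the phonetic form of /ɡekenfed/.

/ɡ/ meets the environment for rule 1 (before a front vowel) → [dʒ].
/e/ (between /ɡ/ and /k/) is unaffected → [e].
/k/ meets the environment for rule 1 (before a front vowel) → [tʃ].
/e/ stays [e].
/n/ — between /e/ and /f/; rule 3 does not apply here → [n].
/f/ (between /n/ and /e/): no rule targets it → [f].
/e/ (between /f/ and /d/) is unaffected → [e].
/d/ (word-final) is in the target of rule 2 but the environment (between two vowels) is not met → [d].

[dʒetʃenfed]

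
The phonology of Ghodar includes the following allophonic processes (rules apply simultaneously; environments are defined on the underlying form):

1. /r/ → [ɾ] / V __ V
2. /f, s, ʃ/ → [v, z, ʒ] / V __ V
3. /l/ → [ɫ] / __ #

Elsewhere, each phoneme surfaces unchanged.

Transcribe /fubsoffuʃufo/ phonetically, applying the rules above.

/f/ — word-initial; rule 2 does not apply here → [f].
/u/ (between /f/ and /b/) is unaffected → [u].
/b/ stays [b].
/s/ (between /b/ and /o/): rule 2 targets it, but not between two vowels → unchanged [s].
/o/ — not in any rule's target class → [o].
/f/ (between /o/ and /f/): rule 2 targets it, but not between two vowels → unchanged [f].
/f/ (between /f/ and /u/) is in the target of rule 2 but the environment (between two vowels) is not met → [f].
/u/ — not in any rule's target class → [u].
/ʃ/ — between /u/ and /u/, between two vowels — surfaces as [ʒ] (rule 2).
/u/ (between /ʃ/ and /f/): no rule targets it → [u].
/f/ (between /u/ and /o/): between two vowels, so rule 2 applies → [v].
/o/ (word-final): no rule targets it → [o].

[fubsoffuʒuvo]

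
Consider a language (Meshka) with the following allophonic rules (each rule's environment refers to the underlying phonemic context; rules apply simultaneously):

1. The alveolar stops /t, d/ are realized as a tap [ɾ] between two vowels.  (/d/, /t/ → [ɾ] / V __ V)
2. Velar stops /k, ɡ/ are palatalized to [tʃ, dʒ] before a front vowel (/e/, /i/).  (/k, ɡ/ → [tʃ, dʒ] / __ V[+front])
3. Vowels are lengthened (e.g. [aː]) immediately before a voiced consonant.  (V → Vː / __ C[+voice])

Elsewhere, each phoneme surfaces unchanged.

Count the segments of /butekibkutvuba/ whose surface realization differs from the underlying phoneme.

Segments that undergo a rule: /t/ → [ɾ] (rule 1); /k/ → [tʃ] (rule 2); /i/ → [iː] (rule 3); /u/ → [uː] (rule 3).
All other segments surface unchanged.

4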